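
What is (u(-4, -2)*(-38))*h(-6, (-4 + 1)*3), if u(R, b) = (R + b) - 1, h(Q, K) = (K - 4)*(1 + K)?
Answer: 27664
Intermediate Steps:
h(Q, K) = (1 + K)*(-4 + K) (h(Q, K) = (-4 + K)*(1 + K) = (1 + K)*(-4 + K))
u(R, b) = -1 + R + b
(u(-4, -2)*(-38))*h(-6, (-4 + 1)*3) = ((-1 - 4 - 2)*(-38))*(-4 + ((-4 + 1)*3)**2 - 3*(-4 + 1)*3) = (-7*(-38))*(-4 + (-3*3)**2 - (-9)*3) = 266*(-4 + (-9)**2 - 3*(-9)) = 266*(-4 + 81 + 27) = 266*104 = 27664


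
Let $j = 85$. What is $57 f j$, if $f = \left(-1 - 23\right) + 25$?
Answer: $4845$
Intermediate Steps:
$f = 1$ ($f = \left(-1 - 23\right) + 25 = -24 + 25 = 1$)
$57 f j = 57 \cdot 1 \cdot 85 = 57 \cdot 85 = 4845$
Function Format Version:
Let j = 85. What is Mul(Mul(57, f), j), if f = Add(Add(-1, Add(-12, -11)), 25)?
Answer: 4845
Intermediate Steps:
f = 1 (f = Add(Add(-1, -23), 25) = Add(-24, 25) = 1)
Mul(Mul(57, f), j) = Mul(Mul(57, 1), 85) = Mul(57, 85) = 4845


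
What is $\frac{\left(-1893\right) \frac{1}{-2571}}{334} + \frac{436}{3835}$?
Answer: $\frac{127219653}{1097722730} \approx 0.11589$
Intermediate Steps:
$\frac{\left(-1893\right) \frac{1}{-2571}}{334} + \frac{436}{3835} = \left(-1893\right) \left(- \frac{1}{2571}\right) \frac{1}{334} + 436 \cdot \frac{1}{3835} = \frac{631}{857} \cdot \frac{1}{334} + \frac{436}{3835} = \frac{631}{286238} + \frac{436}{3835} = \frac{127219653}{1097722730}$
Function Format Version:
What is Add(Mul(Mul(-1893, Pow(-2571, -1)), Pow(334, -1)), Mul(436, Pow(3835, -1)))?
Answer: Rational(127219653, 1097722730) ≈ 0.11589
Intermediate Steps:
Add(Mul(Mul(-1893, Pow(-2571, -1)), Pow(334, -1)), Mul(436, Pow(3835, -1))) = Add(Mul(Mul(-1893, Rational(-1, 2571)), Rational(1, 334)), Mul(436, Rational(1, 3835))) = Add(Mul(Rational(631, 857), Rational(1, 334)), Rational(436, 3835)) = Add(Rational(631, 286238), Rational(436, 3835)) = Rational(127219653, 1097722730)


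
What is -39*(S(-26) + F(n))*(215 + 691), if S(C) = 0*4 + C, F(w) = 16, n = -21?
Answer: 353340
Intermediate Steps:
S(C) = C (S(C) = 0 + C = C)
-39*(S(-26) + F(n))*(215 + 691) = -39*(-26 + 16)*(215 + 691) = -(-390)*906 = -39*(-9060) = 353340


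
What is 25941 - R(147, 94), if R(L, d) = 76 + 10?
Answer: 25855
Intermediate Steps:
R(L, d) = 86
25941 - R(147, 94) = 25941 - 1*86 = 25941 - 86 = 25855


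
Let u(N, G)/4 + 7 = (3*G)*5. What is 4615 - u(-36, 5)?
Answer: 4343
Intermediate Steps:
u(N, G) = -28 + 60*G (u(N, G) = -28 + 4*((3*G)*5) = -28 + 4*(15*G) = -28 + 60*G)
4615 - u(-36, 5) = 4615 - (-28 + 60*5) = 4615 - (-28 + 300) = 4615 - 1*272 = 4615 - 272 = 4343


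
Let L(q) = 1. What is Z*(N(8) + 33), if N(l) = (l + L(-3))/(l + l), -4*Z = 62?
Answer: -16647/32 ≈ -520.22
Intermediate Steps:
Z = -31/2 (Z = -1/4*62 = -31/2 ≈ -15.500)
N(l) = (1 + l)/(2*l) (N(l) = (l + 1)/(l + l) = (1 + l)/((2*l)) = (1 + l)*(1/(2*l)) = (1 + l)/(2*l))
Z*(N(8) + 33) = -31*((1/2)*(1 + 8)/8 + 33)/2 = -31*((1/2)*(1/8)*9 + 33)/2 = -31*(9/16 + 33)/2 = -31/2*537/16 = -16647/32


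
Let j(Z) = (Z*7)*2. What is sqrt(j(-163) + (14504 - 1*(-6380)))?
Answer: sqrt(18602) ≈ 136.39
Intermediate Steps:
j(Z) = 14*Z (j(Z) = (7*Z)*2 = 14*Z)
sqrt(j(-163) + (14504 - 1*(-6380))) = sqrt(14*(-163) + (14504 - 1*(-6380))) = sqrt(-2282 + (14504 + 6380)) = sqrt(-2282 + 20884) = sqrt(18602)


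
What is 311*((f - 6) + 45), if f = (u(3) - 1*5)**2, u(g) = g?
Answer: 13373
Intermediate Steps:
f = 4 (f = (3 - 1*5)**2 = (3 - 5)**2 = (-2)**2 = 4)
311*((f - 6) + 45) = 311*((4 - 6) + 45) = 311*(-2 + 45) = 311*43 = 13373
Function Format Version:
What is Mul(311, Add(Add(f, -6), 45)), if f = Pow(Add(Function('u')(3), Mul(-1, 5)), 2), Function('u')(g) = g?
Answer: 13373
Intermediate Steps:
f = 4 (f = Pow(Add(3, Mul(-1, 5)), 2) = Pow(Add(3, -5), 2) = Pow(-2, 2) = 4)
Mul(311, Add(Add(f, -6), 45)) = Mul(311, Add(Add(4, -6), 45)) = Mul(311, Add(-2, 45)) = Mul(311, 43) = 13373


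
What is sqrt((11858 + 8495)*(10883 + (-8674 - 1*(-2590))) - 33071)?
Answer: 4*sqrt(6102561) ≈ 9881.3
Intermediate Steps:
sqrt((11858 + 8495)*(10883 + (-8674 - 1*(-2590))) - 33071) = sqrt(20353*(10883 + (-8674 + 2590)) - 33071) = sqrt(20353*(10883 - 6084) - 33071) = sqrt(20353*4799 - 33071) = sqrt(97674047 - 33071) = sqrt(97640976) = 4*sqrt(6102561)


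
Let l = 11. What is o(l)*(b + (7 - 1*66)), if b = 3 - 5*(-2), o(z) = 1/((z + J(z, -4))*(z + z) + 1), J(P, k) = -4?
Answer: -46/155 ≈ -0.29677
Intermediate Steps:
o(z) = 1/(1 + 2*z*(-4 + z)) (o(z) = 1/((z - 4)*(z + z) + 1) = 1/((-4 + z)*(2*z) + 1) = 1/(2*z*(-4 + z) + 1) = 1/(1 + 2*z*(-4 + z)))
b = 13 (b = 3 + 10 = 13)
o(l)*(b + (7 - 1*66)) = (13 + (7 - 1*66))/(1 - 8*11 + 2*11**2) = (13 + (7 - 66))/(1 - 88 + 2*121) = (13 - 59)/(1 - 88 + 242) = -46/155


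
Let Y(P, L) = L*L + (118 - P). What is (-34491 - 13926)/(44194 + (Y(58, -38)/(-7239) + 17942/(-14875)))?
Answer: -5213548612125/4758663190112 ≈ -1.0956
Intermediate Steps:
Y(P, L) = 118 + L² - P (Y(P, L) = L² + (118 - P) = 118 + L² - P)
(-34491 - 13926)/(44194 + (Y(58, -38)/(-7239) + 17942/(-14875))) = (-34491 - 13926)/(44194 + ((118 + (-38)² - 1*58)/(-7239) + 17942/(-14875))) = -48417/(44194 + ((118 + 1444 - 58)*(-1/7239) + 17942*(-1/14875))) = -48417/(44194 + (1504*(-1/7239) - 17942/14875)) = -48417/(44194 + (-1504/7239 - 17942/14875)) = -48417/(44194 - 152254138/107680125) = -48417/4758663190112/107680125 = -48417*107680125/4758663190112 = -5213548612125/4758663190112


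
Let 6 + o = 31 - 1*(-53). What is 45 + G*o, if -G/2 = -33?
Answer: 5193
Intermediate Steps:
G = 66 (G = -2*(-33) = 66)
o = 78 (o = -6 + (31 - 1*(-53)) = -6 + (31 + 53) = -6 + 84 = 78)
45 + G*o = 45 + 66*78 = 45 + 5148 = 5193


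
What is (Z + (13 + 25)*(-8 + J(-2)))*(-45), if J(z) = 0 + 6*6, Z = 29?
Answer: -49185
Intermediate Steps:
J(z) = 36 (J(z) = 0 + 36 = 36)
(Z + (13 + 25)*(-8 + J(-2)))*(-45) = (29 + (13 + 25)*(-8 + 36))*(-45) = (29 + 38*28)*(-45) = (29 + 1064)*(-45) = 1093*(-45) = -49185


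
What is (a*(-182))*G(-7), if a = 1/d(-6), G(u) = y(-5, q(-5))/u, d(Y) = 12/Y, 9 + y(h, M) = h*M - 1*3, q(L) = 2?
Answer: 286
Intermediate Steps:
y(h, M) = -12 + M*h (y(h, M) = -9 + (h*M - 1*3) = -9 + (M*h - 3) = -9 + (-3 + M*h) = -12 + M*h)
G(u) = -22/u (G(u) = (-12 + 2*(-5))/u = (-12 - 10)/u = -22/u)
a = -½ (a = 1/(12/(-6)) = 1/(12*(-⅙)) = 1/(-2) = -½ ≈ -0.50000)
(a*(-182))*G(-7) = (-½*(-182))*(-22/(-7)) = 91*(-22*(-⅐)) = 91*(22/7) = 286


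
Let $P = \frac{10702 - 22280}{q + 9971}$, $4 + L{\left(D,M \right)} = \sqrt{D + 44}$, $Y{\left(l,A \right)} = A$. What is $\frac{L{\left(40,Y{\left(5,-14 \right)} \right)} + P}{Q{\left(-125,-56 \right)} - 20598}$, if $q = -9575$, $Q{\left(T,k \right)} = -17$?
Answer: $\frac{6581}{4081770} - \frac{2 \sqrt{21}}{20615} \approx 0.0011677$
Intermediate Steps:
$L{\left(D,M \right)} = -4 + \sqrt{44 + D}$ ($L{\left(D,M \right)} = -4 + \sqrt{D + 44} = -4 + \sqrt{44 + D}$)
$P = - \frac{5789}{198}$ ($P = \frac{10702 - 22280}{-9575 + 9971} = - \frac{11578}{396} = \left(-11578\right) \frac{1}{396} = - \frac{5789}{198} \approx -29.237$)
$\frac{L{\left(40,Y{\left(5,-14 \right)} \right)} + P}{Q{\left(-125,-56 \right)} - 20598} = \frac{\left(-4 + \sqrt{44 + 40}\right) - \frac{5789}{198}}{-17 - 20598} = \frac{\left(-4 + \sqrt{84}\right) - \frac{5789}{198}}{-20615} = \left(\left(-4 + 2 \sqrt{21}\right) - \frac{5789}{198}\right) \left(- \frac{1}{20615}\right) = \left(- \frac{6581}{198} + 2 \sqrt{21}\right) \left(- \frac{1}{20615}\right) = \frac{6581}{4081770} - \frac{2 \sqrt{21}}{20615}$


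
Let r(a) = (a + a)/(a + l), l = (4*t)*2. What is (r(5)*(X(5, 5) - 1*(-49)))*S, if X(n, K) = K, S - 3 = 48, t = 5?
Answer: 612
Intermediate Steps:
S = 51 (S = 3 + 48 = 51)
l = 40 (l = (4*5)*2 = 20*2 = 40)
r(a) = 2*a/(40 + a) (r(a) = (a + a)/(a + 40) = (2*a)/(40 + a) = 2*a/(40 + a))
(r(5)*(X(5, 5) - 1*(-49)))*S = ((2*5/(40 + 5))*(5 - 1*(-49)))*51 = ((2*5/45)*(5 + 49))*51 = ((2*5*(1/45))*54)*51 = ((2/9)*54)*51 = 12*51 = 612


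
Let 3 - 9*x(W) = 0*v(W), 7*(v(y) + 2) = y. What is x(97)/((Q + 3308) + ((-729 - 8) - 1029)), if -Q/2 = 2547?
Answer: -1/10656 ≈ -9.3844e-5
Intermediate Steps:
Q = -5094 (Q = -2*2547 = -5094)
v(y) = -2 + y/7
x(W) = ⅓ (x(W) = ⅓ - 0*(-2 + W/7) = ⅓ - ⅑*0 = ⅓ + 0 = ⅓)
x(97)/((Q + 3308) + ((-729 - 8) - 1029)) = 1/(3*((-5094 + 3308) + ((-729 - 8) - 1029))) = 1/(3*(-1786 + (-737 - 1029))) = 1/(3*(-1786 - 1766)) = (⅓)/(-3552) = (⅓)*(-1/3552) = -1/10656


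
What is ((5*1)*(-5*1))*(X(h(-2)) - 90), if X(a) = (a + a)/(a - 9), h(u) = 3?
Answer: 2275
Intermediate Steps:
X(a) = 2*a/(-9 + a) (X(a) = (2*a)/(-9 + a) = 2*a/(-9 + a))
((5*1)*(-5*1))*(X(h(-2)) - 90) = ((5*1)*(-5*1))*(2*3/(-9 + 3) - 90) = (5*(-5))*(2*3/(-6) - 90) = -25*(2*3*(-⅙) - 90) = -25*(-1 - 90) = -25*(-91) = 2275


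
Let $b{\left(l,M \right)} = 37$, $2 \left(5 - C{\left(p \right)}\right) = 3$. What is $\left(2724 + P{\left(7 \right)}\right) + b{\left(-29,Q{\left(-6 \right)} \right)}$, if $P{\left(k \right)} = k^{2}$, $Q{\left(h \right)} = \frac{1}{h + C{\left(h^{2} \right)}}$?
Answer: $2810$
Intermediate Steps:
$C{\left(p \right)} = \frac{7}{2}$ ($C{\left(p \right)} = 5 - \frac{3}{2} = \frac{7}{2}$)
$Q{\left(h \right)} = \frac{1}{\frac{7}{2} + h}$ ($Q{\left(h \right)} = \frac{1}{h + \frac{7}{2}} = \frac{1}{\frac{7}{2} + h}$)
$\left(2724 + P{\left(7 \right)}\right) + b{\left(-29,Q{\left(-6 \right)} \right)} = \left(2724 + 7^{2}\right) + 37 = \left(2724 + 49\right) + 37 = 2773 + 37 = 2810$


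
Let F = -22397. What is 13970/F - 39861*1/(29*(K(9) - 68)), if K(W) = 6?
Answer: 867648757/40269806 ≈ 21.546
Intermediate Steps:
13970/F - 39861*1/(29*(K(9) - 68)) = 13970/(-22397) - 39861*1/(29*(6 - 68)) = 13970*(-1/22397) - 39861/((-62*29)) = -13970/22397 - 39861/(-1798) = -13970/22397 - 39861*(-1/1798) = -13970/22397 + 39861/1798 = 867648757/40269806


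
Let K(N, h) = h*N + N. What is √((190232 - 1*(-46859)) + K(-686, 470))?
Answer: I*√86015 ≈ 293.28*I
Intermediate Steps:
K(N, h) = N + N*h (K(N, h) = N*h + N = N + N*h)
√((190232 - 1*(-46859)) + K(-686, 470)) = √((190232 - 1*(-46859)) - 686*(1 + 470)) = √((190232 + 46859) - 686*471) = √(237091 - 323106) = √(-86015) = I*√86015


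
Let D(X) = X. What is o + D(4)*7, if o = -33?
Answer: -5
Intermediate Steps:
o + D(4)*7 = -33 + 4*7 = -33 + 28 = -5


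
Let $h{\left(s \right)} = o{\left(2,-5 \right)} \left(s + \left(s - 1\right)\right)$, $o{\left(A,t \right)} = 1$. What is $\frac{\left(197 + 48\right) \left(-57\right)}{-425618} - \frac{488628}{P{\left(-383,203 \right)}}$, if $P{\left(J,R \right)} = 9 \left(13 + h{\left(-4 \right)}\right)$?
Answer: $- \frac{5776899149}{425618} \approx -13573.0$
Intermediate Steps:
$h{\left(s \right)} = -1 + 2 s$ ($h{\left(s \right)} = 1 \left(s + \left(s - 1\right)\right) = 1 \left(s + \left(-1 + s\right)\right) = 1 \left(-1 + 2 s\right) = -1 + 2 s$)
$P{\left(J,R \right)} = 36$ ($P{\left(J,R \right)} = 9 \left(13 + \left(-1 + 2 \left(-4\right)\right)\right) = 9 \left(13 - 9\right) = 9 \cdot 4 = 36$)
$\frac{\left(197 + 48\right) \left(-57\right)}{-425618} - \frac{488628}{P{\left(-383,203 \right)}} = \frac{\left(197 + 48\right) \left(-57\right)}{-425618} - \frac{488628}{36} = 245 \left(-57\right) \left(- \frac{1}{425618}\right) - 13573 = \left(-13965\right) \left(- \frac{1}{425618}\right) - 13573 = \frac{13965}{425618} - 13573 = - \frac{5776899149}{425618}$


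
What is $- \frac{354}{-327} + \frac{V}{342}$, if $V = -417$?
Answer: $- \frac{1699}{12426} \approx -0.13673$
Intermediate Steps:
$- \frac{354}{-327} + \frac{V}{342} = - \frac{354}{-327} - \frac{417}{342} = \left(-354\right) \left(- \frac{1}{327}\right) - \frac{139}{114} = \frac{118}{109} - \frac{139}{114} = - \frac{1699}{12426}$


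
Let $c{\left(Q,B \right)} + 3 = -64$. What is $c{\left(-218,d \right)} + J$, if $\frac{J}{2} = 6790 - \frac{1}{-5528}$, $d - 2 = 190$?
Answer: $\frac{37349933}{2764} \approx 13513.0$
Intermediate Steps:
$d = 192$ ($d = 2 + 190 = 192$)
$c{\left(Q,B \right)} = -67$ ($c{\left(Q,B \right)} = -3 - 64 = -67$)
$J = \frac{37535121}{2764}$ ($J = 2 \left(6790 - \frac{1}{-5528}\right) = 2 \left(6790 - - \frac{1}{5528}\right) = 2 \left(6790 + \frac{1}{5528}\right) = 2 \cdot \frac{37535121}{5528} = \frac{37535121}{2764} \approx 13580.0$)
$c{\left(-218,d \right)} + J = -67 + \frac{37535121}{2764} = \frac{37349933}{2764}$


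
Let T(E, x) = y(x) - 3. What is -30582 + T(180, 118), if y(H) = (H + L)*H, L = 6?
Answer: -15953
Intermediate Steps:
y(H) = H*(6 + H) (y(H) = (H + 6)*H = (6 + H)*H = H*(6 + H))
T(E, x) = -3 + x*(6 + x) (T(E, x) = x*(6 + x) - 3 = -3 + x*(6 + x))
-30582 + T(180, 118) = -30582 + (-3 + 118*(6 + 118)) = -30582 + (-3 + 118*124) = -30582 + (-3 + 14632) = -30582 + 14629 = -15953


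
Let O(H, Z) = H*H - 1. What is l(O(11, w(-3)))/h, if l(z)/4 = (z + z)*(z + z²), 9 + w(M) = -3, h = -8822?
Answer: -633600/401 ≈ -1580.1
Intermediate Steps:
w(M) = -12 (w(M) = -9 - 3 = -12)
O(H, Z) = -1 + H² (O(H, Z) = H² - 1 = -1 + H²)
l(z) = 8*z*(z + z²) (l(z) = 4*((z + z)*(z + z²)) = 4*((2*z)*(z + z²)) = 4*(2*z*(z + z²)) = 8*z*(z + z²))
l(O(11, w(-3)))/h = (8*(-1 + 11²)²*(1 + (-1 + 11²)))/(-8822) = (8*(-1 + 121)²*(1 + (-1 + 121)))*(-1/8822) = (8*120²*(1 + 120))*(-1/8822) = (8*14400*121)*(-1/8822) = 13939200*(-1/8822) = -633600/401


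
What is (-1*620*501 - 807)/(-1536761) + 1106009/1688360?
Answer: 2225472386569/2594605801960 ≈ 0.85773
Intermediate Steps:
(-1*620*501 - 807)/(-1536761) + 1106009/1688360 = (-620*501 - 807)*(-1/1536761) + 1106009*(1/1688360) = (-310620 - 807)*(-1/1536761) + 1106009/1688360 = -311427*(-1/1536761) + 1106009/1688360 = 311427/1536761 + 1106009/1688360 = 2225472386569/2594605801960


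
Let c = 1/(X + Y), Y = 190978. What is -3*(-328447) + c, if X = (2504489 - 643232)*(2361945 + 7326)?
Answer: 4345178837702422126/4409822424625 ≈ 9.8534e+5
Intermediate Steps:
X = 4409822233647 (X = 1861257*2369271 = 4409822233647)
c = 1/4409822424625 (c = 1/(4409822233647 + 190978) = 1/4409822424625 ≈ 2.2677e-13)
-3*(-328447) + c = -3*(-328447) + 1/4409822424625 = 985341 + 1/4409822424625 = 4345178837702422126/4409822424625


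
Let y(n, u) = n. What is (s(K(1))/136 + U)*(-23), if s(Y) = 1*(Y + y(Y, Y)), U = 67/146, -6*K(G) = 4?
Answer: -38456/3723 ≈ -10.329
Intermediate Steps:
K(G) = -⅔ (K(G) = -⅙*4 = -⅔)
U = 67/146 (U = 67*(1/146) = 67/146 ≈ 0.45890)
s(Y) = 2*Y (s(Y) = 1*(Y + Y) = 1*(2*Y) = 2*Y)
(s(K(1))/136 + U)*(-23) = ((2*(-⅔))/136 + 67/146)*(-23) = (-4/3*1/136 + 67/146)*(-23) = (-1/102 + 67/146)*(-23) = (1672/3723)*(-23) = -38456/3723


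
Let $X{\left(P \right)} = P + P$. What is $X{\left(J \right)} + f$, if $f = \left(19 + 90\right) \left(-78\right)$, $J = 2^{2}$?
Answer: $-8494$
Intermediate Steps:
$J = 4$
$X{\left(P \right)} = 2 P$
$f = -8502$ ($f = 109 \left(-78\right) = -8502$)
$X{\left(J \right)} + f = 2 \cdot 4 - 8502 = 8 - 8502 = -8494$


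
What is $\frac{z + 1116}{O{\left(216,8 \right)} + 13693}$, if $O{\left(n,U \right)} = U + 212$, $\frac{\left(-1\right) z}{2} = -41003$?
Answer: $\frac{83122}{13913} \approx 5.9744$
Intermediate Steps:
$z = 82006$ ($z = \left(-2\right) \left(-41003\right) = 82006$)
$O{\left(n,U \right)} = 212 + U$
$\frac{z + 1116}{O{\left(216,8 \right)} + 13693} = \frac{82006 + 1116}{\left(212 + 8\right) + 13693} = \frac{83122}{220 + 13693} = \frac{83122}{13913}$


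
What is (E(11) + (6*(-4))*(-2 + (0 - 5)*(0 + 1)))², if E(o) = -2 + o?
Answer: 31329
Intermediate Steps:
(E(11) + (6*(-4))*(-2 + (0 - 5)*(0 + 1)))² = ((-2 + 11) + (6*(-4))*(-2 + (0 - 5)*(0 + 1)))² = (9 - 24*(-2 - 5*1))² = (9 - 24*(-2 - 5))² = (9 - 24*(-7))² = (9 + 168)² = 177² = 31329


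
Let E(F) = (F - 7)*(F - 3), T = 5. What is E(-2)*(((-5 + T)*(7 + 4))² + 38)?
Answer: 1710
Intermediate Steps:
E(F) = (-7 + F)*(-3 + F)
E(-2)*(((-5 + T)*(7 + 4))² + 38) = (21 + (-2)² - 10*(-2))*(((-5 + 5)*(7 + 4))² + 38) = (21 + 4 + 20)*((0*11)² + 38) = 45*(0² + 38) = 45*(0 + 38) = 45*38 = 1710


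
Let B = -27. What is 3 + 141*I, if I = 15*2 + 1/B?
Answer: 38050/9 ≈ 4227.8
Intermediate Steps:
I = 809/27 (I = 15*2 + 1/(-27) = 30 - 1/27 = 809/27 ≈ 29.963)
3 + 141*I = 3 + 141*(809/27) = 3 + 38023/9 = 38050/9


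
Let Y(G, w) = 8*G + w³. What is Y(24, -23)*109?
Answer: -1305275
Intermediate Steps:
Y(G, w) = w³ + 8*G
Y(24, -23)*109 = ((-23)³ + 8*24)*109 = (-12167 + 192)*109 = -11975*109 = -1305275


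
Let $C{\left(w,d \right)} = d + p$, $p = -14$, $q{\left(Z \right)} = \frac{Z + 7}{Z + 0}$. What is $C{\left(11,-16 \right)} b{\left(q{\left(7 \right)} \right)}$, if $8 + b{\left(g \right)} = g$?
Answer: $180$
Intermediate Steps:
$q{\left(Z \right)} = \frac{7 + Z}{Z}$
$C{\left(w,d \right)} = -14 + d$ ($C{\left(w,d \right)} = d - 14 = -14 + d$)
$b{\left(g \right)} = -8 + g$
$C{\left(11,-16 \right)} b{\left(q{\left(7 \right)} \right)} = \left(-14 - 16\right) \left(-8 + \frac{7 + 7}{7}\right) = - 30 \left(-8 + \frac{1}{7} \cdot 14\right) = - 30 \left(-8 + 2\right) = \left(-30\right) \left(-6\right) = 180$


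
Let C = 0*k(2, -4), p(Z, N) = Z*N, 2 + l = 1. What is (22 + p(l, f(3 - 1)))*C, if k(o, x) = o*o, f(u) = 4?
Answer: 0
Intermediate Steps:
k(o, x) = o²
l = -1 (l = -2 + 1 = -1)
p(Z, N) = N*Z
C = 0 (C = 0*2² = 0*4 = 0)
(22 + p(l, f(3 - 1)))*C = (22 + 4*(-1))*0 = (22 - 4)*0 = 18*0 = 0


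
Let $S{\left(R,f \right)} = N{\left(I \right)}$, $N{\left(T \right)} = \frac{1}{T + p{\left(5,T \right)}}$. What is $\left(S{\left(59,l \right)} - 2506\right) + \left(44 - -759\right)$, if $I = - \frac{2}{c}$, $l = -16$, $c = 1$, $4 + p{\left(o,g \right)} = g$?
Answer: $- \frac{13625}{8} \approx -1703.1$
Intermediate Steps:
$p{\left(o,g \right)} = -4 + g$
$I = -2$ ($I = - \frac{2}{1} = \left(-2\right) 1 = -2$)
$N{\left(T \right)} = \frac{1}{-4 + 2 T}$ ($N{\left(T \right)} = \frac{1}{T + \left(-4 + T\right)} = \frac{1}{-4 + 2 T}$)
$S{\left(R,f \right)} = - \frac{1}{8}$ ($S{\left(R,f \right)} = \frac{1}{2 \left(-2 - 2\right)} = \frac{1}{2 \left(-4\right)} = \frac{1}{2} \left(- \frac{1}{4}\right) = - \frac{1}{8}$)
$\left(S{\left(59,l \right)} - 2506\right) + \left(44 - -759\right) = \left(- \frac{1}{8} - 2506\right) + \left(44 - -759\right) = - \frac{20049}{8} + \left(44 + 759\right) = - \frac{20049}{8} + 803 = - \frac{13625}{8}$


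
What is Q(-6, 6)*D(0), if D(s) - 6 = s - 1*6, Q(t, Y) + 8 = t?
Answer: 0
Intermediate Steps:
Q(t, Y) = -8 + t
D(s) = s (D(s) = 6 + (s - 1*6) = 6 + (s - 6) = 6 + (-6 + s) = s)
Q(-6, 6)*D(0) = (-8 - 6)*0 = -14*0 = 0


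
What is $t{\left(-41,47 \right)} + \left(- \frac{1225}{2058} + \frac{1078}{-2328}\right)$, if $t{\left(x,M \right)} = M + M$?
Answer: $\frac{757289}{8148} \approx 92.942$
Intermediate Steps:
$t{\left(x,M \right)} = 2 M$
$t{\left(-41,47 \right)} + \left(- \frac{1225}{2058} + \frac{1078}{-2328}\right) = 2 \cdot 47 + \left(- \frac{1225}{2058} + \frac{1078}{-2328}\right) = 94 + \left(\left(-1225\right) \frac{1}{2058} + 1078 \left(- \frac{1}{2328}\right)\right) = 94 - \frac{8623}{8148} = \frac{757289}{8148}$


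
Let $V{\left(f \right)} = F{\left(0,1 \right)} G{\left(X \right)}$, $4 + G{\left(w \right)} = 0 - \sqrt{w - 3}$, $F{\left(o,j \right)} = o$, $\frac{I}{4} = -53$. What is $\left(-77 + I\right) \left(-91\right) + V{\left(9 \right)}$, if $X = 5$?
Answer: $26299$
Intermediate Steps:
$I = -212$ ($I = 4 \left(-53\right) = -212$)
$G{\left(w \right)} = -4 - \sqrt{-3 + w}$ ($G{\left(w \right)} = -4 + \left(0 - \sqrt{w - 3}\right) = -4 + \left(0 - \sqrt{-3 + w}\right) = -4 - \sqrt{-3 + w}$)
$V{\left(f \right)} = 0$ ($V{\left(f \right)} = 0 \left(-4 - \sqrt{-3 + 5}\right) = 0 \left(-4 - \sqrt{2}\right) = 0$)
$\left(-77 + I\right) \left(-91\right) + V{\left(9 \right)} = \left(-77 - 212\right) \left(-91\right) + 0 = \left(-289\right) \left(-91\right) + 0 = 26299 + 0 = 26299$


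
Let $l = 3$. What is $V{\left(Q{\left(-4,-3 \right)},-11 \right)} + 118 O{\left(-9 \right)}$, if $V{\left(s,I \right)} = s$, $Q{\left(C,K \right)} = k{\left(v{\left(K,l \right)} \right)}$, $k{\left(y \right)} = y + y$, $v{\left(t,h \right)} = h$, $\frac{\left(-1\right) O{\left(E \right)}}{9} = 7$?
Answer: $-7428$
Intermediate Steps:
$O{\left(E \right)} = -63$ ($O{\left(E \right)} = \left(-9\right) 7 = -63$)
$k{\left(y \right)} = 2 y$
$Q{\left(C,K \right)} = 6$ ($Q{\left(C,K \right)} = 2 \cdot 3 = 6$)
$V{\left(Q{\left(-4,-3 \right)},-11 \right)} + 118 O{\left(-9 \right)} = 6 + 118 \left(-63\right) = 6 - 7434 = -7428$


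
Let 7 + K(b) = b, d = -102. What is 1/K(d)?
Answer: -1/109 ≈ -0.0091743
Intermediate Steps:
K(b) = -7 + b
1/K(d) = 1/(-7 - 102) = 1/(-109) = -1/109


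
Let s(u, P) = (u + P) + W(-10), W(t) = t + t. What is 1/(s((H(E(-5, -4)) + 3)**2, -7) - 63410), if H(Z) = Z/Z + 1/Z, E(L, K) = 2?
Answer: -4/253667 ≈ -1.5769e-5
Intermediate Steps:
H(Z) = 1 + 1/Z
W(t) = 2*t
s(u, P) = -20 + P + u (s(u, P) = (u + P) + 2*(-10) = (P + u) - 20 = -20 + P + u)
1/(s((H(E(-5, -4)) + 3)**2, -7) - 63410) = 1/((-20 - 7 + ((1 + 2)/2 + 3)**2) - 63410) = 1/((-20 - 7 + ((1/2)*3 + 3)**2) - 63410) = 1/((-20 - 7 + (3/2 + 3)**2) - 63410) = 1/((-20 - 7 + (9/2)**2) - 63410) = 1/((-20 - 7 + 81/4) - 63410) = 1/(-27/4 - 63410) = 1/(-253667/4) = -4/253667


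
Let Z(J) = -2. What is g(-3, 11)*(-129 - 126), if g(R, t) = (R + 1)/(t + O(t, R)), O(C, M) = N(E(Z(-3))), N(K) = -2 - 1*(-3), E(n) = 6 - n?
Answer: 85/2 ≈ 42.500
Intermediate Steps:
N(K) = 1 (N(K) = -2 + 3 = 1)
O(C, M) = 1
g(R, t) = (1 + R)/(1 + t) (g(R, t) = (R + 1)/(t + 1) = (1 + R)/(1 + t))
g(-3, 11)*(-129 - 126) = ((1 - 3)/(1 + 11))*(-129 - 126) = (-2/12)*(-255) = ((1/12)*(-2))*(-255) = -1/6*(-255) = 85/2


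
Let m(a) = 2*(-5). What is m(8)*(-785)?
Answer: 7850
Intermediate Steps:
m(a) = -10
m(8)*(-785) = -10*(-785) = 7850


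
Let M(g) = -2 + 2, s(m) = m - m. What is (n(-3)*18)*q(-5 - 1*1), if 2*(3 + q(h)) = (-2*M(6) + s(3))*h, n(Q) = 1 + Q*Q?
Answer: -540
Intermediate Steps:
s(m) = 0
M(g) = 0
n(Q) = 1 + Q**2
q(h) = -3 (q(h) = -3 + ((-2*0 + 0)*h)/2 = -3 + ((0 + 0)*h)/2 = -3 + (0*h)/2 = -3 + (1/2)*0 = -3 + 0 = -3)
(n(-3)*18)*q(-5 - 1*1) = ((1 + (-3)**2)*18)*(-3) = ((1 + 9)*18)*(-3) = (10*18)*(-3) = 180*(-3) = -540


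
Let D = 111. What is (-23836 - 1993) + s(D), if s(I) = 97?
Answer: -25732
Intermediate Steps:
(-23836 - 1993) + s(D) = (-23836 - 1993) + 97 = -25829 + 97 = -25732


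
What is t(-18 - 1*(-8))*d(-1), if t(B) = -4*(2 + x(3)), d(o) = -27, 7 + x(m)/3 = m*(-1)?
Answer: -3024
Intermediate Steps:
x(m) = -21 - 3*m (x(m) = -21 + 3*(m*(-1)) = -21 + 3*(-m) = -21 - 3*m)
t(B) = 112 (t(B) = -4*(2 + (-21 - 3*3)) = -4*(2 + (-21 - 9)) = -4*(2 - 30) = -4*(-28) = 112)
t(-18 - 1*(-8))*d(-1) = 112*(-27) = -3024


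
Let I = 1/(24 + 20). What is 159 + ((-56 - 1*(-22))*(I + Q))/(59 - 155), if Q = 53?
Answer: 375469/2112 ≈ 177.78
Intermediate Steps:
I = 1/44 ≈ 0.022727
159 + ((-56 - 1*(-22))*(I + Q))/(59 - 155) = 159 + ((-56 - 1*(-22))*(1/44 + 53))/(59 - 155) = 159 + ((-56 + 22)*(2333/44))/(-96) = 159 - 34*2333/44*(-1/96) = 159 - 39661/22*(-1/96) = 159 + 39661/2112 = 375469/2112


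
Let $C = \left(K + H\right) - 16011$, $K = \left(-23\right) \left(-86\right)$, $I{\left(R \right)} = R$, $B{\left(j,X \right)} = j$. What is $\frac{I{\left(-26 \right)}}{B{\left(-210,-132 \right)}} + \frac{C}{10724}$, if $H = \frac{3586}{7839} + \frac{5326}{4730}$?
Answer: $- \frac{58879142081}{49703689035} \approx -1.1846$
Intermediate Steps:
$K = 1978$
$H = \frac{29356147}{18539235}$ ($H = 3586 \cdot \frac{1}{7839} + 5326 \cdot \frac{1}{4730} = \frac{3586}{7839} + \frac{2663}{2365} = \frac{29356147}{18539235} \approx 1.5835$)
$C = - \frac{260131728608}{18539235}$ ($C = \left(1978 + \frac{29356147}{18539235}\right) - 16011 = \frac{36699962977}{18539235} - 16011 = - \frac{260131728608}{18539235} \approx -14031.0$)
$\frac{I{\left(-26 \right)}}{B{\left(-210,-132 \right)}} + \frac{C}{10724} = - \frac{26}{-210} - \frac{260131728608}{18539235 \cdot 10724} = \left(-26\right) \left(- \frac{1}{210}\right) - \frac{65032932152}{49703689035} = \frac{13}{105} - \frac{65032932152}{49703689035} = - \frac{58879142081}{49703689035}$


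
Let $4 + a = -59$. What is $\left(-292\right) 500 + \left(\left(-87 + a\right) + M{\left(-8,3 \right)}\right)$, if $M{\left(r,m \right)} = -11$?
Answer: $-146161$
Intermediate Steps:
$a = -63$ ($a = -4 - 59 = -63$)
$\left(-292\right) 500 + \left(\left(-87 + a\right) + M{\left(-8,3 \right)}\right) = \left(-292\right) 500 - 161 = -146000 - 161 = -146161$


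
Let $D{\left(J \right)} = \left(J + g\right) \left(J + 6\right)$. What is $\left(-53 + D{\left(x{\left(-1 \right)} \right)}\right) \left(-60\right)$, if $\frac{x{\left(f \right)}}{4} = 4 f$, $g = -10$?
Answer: $-12420$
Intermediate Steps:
$x{\left(f \right)} = 16 f$ ($x{\left(f \right)} = 4 \cdot 4 f = 16 f$)
$D{\left(J \right)} = \left(-10 + J\right) \left(6 + J\right)$ ($D{\left(J \right)} = \left(J - 10\right) \left(J + 6\right) = \left(-10 + J\right) \left(6 + J\right)$)
$\left(-53 + D{\left(x{\left(-1 \right)} \right)}\right) \left(-60\right) = \left(-53 - \left(60 - 256 + 4 \cdot 16 \left(-1\right)\right)\right) \left(-60\right) = \left(-53 - \left(-4 - 256\right)\right) \left(-60\right) = \left(-53 + \left(-60 + 256 + 64\right)\right) \left(-60\right) = \left(-53 + 260\right) \left(-60\right) = 207 \left(-60\right) = -12420$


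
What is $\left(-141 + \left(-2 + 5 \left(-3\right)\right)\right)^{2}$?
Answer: $24964$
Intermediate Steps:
$\left(-141 + \left(-2 + 5 \left(-3\right)\right)\right)^{2} = \left(-141 - 17\right)^{2} = \left(-158\right)^{2} = 24964$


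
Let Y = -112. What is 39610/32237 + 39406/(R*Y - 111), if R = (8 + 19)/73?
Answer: -92293438736/358701099 ≈ -257.30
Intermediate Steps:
R = 27/73 (R = 27*(1/73) = 27/73 ≈ 0.36986)
39610/32237 + 39406/(R*Y - 111) = 39610/32237 + 39406/((27/73)*(-112) - 111) = 39610*(1/32237) + 39406/(-3024/73 - 111) = 39610/32237 + 39406/(-11127/73) = 39610/32237 + 39406*(-73/11127) = 39610/32237 - 2876638/11127 = -92293438736/358701099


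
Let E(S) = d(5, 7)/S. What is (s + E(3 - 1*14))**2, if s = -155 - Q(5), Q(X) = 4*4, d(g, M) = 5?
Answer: 3556996/121 ≈ 29397.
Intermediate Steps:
Q(X) = 16
E(S) = 5/S
s = -171 (s = -155 - 1*16 = -155 - 16 = -171)
(s + E(3 - 1*14))**2 = (-171 + 5/(3 - 1*14))**2 = (-171 + 5/(3 - 14))**2 = (-171 + 5/(-11))**2 = (-171 + 5*(-1/11))**2 = (-171 - 5/11)**2 = (-1886/11)**2 = 3556996/121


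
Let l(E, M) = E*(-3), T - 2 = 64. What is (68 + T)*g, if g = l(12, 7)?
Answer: -4824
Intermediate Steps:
T = 66 (T = 2 + 64 = 66)
l(E, M) = -3*E
g = -36 (g = -3*12 = -36)
(68 + T)*g = (68 + 66)*(-36) = 134*(-36) = -4824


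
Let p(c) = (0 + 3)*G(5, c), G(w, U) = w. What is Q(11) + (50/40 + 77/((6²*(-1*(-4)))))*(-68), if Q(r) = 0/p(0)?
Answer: -4369/36 ≈ -121.36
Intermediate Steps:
p(c) = 15 (p(c) = (0 + 3)*5 = 3*5 = 15)
Q(r) = 0 (Q(r) = 0/15 = 0*(1/15) = 0)
Q(11) + (50/40 + 77/((6²*(-1*(-4)))))*(-68) = 0 + (50/40 + 77/((6²*(-1*(-4)))))*(-68) = 0 + (50*(1/40) + 77/((36*4)))*(-68) = 0 + (5/4 + 77/144)*(-68) = 0 + (257/144)*(-68) = 0 - 4369/36 = -4369/36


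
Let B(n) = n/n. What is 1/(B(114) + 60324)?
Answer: 1/60325 ≈ 1.6577e-5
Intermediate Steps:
B(n) = 1
1/(B(114) + 60324) = 1/(1 + 60324) = 1/60325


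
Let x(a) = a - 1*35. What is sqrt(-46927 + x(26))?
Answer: 2*I*sqrt(11734) ≈ 216.65*I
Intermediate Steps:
x(a) = -35 + a (x(a) = a - 35 = -35 + a)
sqrt(-46927 + x(26)) = sqrt(-46927 + (-35 + 26)) = sqrt(-46927 - 9) = sqrt(-46936) = 2*I*sqrt(11734)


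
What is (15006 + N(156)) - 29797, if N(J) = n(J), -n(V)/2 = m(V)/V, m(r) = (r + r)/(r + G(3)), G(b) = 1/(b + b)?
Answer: -13859191/937 ≈ -14791.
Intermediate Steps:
G(b) = 1/(2*b)
m(r) = 2*r/(1/6 + r) (m(r) = (r + r)/(r + (1/2)/3) = (2*r)/(r + (1/2)*(1/3)) = (2*r)/(r + 1/6) = (2*r)/(1/6 + r) = 2*r/(1/6 + r))
n(V) = -24/(1 + 6*V) (n(V) = -2*12*V/(1 + 6*V)/V = -24/(1 + 6*V))
N(J) = -24/(1 + 6*J)
(15006 + N(156)) - 29797 = (15006 - 24/(1 + 6*156)) - 29797 = (15006 - 24/(1 + 936)) - 29797 = (15006 - 24/937) - 29797 = 14060598/937 - 29797 = -13859191/937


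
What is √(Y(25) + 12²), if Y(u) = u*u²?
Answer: √15769 ≈ 125.57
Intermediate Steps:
Y(u) = u³
√(Y(25) + 12²) = √(25³ + 12²) = √(15625 + 144) = √15769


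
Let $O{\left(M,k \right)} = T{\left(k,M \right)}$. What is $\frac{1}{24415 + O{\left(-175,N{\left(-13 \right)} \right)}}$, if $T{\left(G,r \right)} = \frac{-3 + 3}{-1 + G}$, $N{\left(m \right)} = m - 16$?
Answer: $\frac{1}{24415} \approx 4.0958 \cdot 10^{-5}$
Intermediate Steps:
$N{\left(m \right)} = -16 + m$
$T{\left(G,r \right)} = 0$ ($T{\left(G,r \right)} = \frac{0}{-1 + G} = 0$)
$O{\left(M,k \right)} = 0$
$\frac{1}{24415 + O{\left(-175,N{\left(-13 \right)} \right)}} = \frac{1}{24415 + 0} = \frac{1}{24415}$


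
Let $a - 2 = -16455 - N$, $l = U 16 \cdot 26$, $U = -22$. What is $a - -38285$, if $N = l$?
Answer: $30984$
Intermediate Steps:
$l = -9152$ ($l = \left(-22\right) 16 \cdot 26 = \left(-352\right) 26 = -9152$)
$N = -9152$
$a = -7301$ ($a = 2 - 7303 = -7301$)
$a - -38285 = -7301 - -38285 = -7301 + 38285 = 30984$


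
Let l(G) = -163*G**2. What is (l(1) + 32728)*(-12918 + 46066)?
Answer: 1079464620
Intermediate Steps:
(l(1) + 32728)*(-12918 + 46066) = (-163*1**2 + 32728)*(-12918 + 46066) = (-163*1 + 32728)*33148 = (-163 + 32728)*33148 = 32565*33148 = 1079464620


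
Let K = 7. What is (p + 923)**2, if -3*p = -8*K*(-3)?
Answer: 751689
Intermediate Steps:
p = -56 (p = -(-8*7)*(-3)/3 = -(-56)*(-3)/3 = -1/3*168 = -56)
(p + 923)**2 = (-56 + 923)**2 = 867**2 = 751689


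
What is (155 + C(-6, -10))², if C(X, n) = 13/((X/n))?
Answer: 280900/9 ≈ 31211.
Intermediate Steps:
C(X, n) = 13*n/X (C(X, n) = 13*(n/X) = 13*n/X)
(155 + C(-6, -10))² = (155 + 13*(-10)/(-6))² = (155 + 13*(-10)*(-⅙))² = (155 + 65/3)² = (530/3)² = 280900/9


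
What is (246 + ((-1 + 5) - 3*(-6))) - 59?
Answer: 209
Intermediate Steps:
(246 + ((-1 + 5) - 3*(-6))) - 59 = (246 + (4 + 18)) - 59 = (246 + 22) - 59 = 268 - 59 = 209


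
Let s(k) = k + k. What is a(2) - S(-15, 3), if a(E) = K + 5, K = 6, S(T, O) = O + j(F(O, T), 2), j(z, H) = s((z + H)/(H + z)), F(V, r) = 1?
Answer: 6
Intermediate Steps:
s(k) = 2*k
j(z, H) = 2 (j(z, H) = 2*((z + H)/(H + z)) = 2*((H + z)/(H + z)) = 2*1 = 2)
S(T, O) = 2 + O (S(T, O) = O + 2 = 2 + O)
a(E) = 11 (a(E) = 6 + 5 = 11)
a(2) - S(-15, 3) = 11 - (2 + 3) = 11 - 1*5 = 11 - 5 = 6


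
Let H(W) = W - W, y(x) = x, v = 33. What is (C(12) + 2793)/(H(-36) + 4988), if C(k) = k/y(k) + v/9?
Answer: 8393/14964 ≈ 0.56088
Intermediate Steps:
C(k) = 14/3 (C(k) = k/k + 33/9 = 1 + 33*(1/9) = 1 + 11/3 = 14/3)
H(W) = 0
(C(12) + 2793)/(H(-36) + 4988) = (14/3 + 2793)/(0 + 4988) = (8393/3)/4988 = (8393/3)*(1/4988) = 8393/14964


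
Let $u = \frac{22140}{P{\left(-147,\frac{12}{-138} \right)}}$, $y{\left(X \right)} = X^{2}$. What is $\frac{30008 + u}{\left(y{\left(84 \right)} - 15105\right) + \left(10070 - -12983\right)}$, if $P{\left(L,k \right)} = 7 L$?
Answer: $\frac{2571341}{1286593} \approx 1.9986$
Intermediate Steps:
$u = - \frac{7380}{343}$ ($u = \frac{22140}{7 \left(-147\right)} = \frac{22140}{-1029} = 22140 \left(- \frac{1}{1029}\right) = - \frac{7380}{343} \approx -21.516$)
$\frac{30008 + u}{\left(y{\left(84 \right)} - 15105\right) + \left(10070 - -12983\right)} = \frac{30008 - \frac{7380}{343}}{\left(84^{2} - 15105\right) + \left(10070 - -12983\right)} = \frac{10285364}{343 \left(\left(7056 - 15105\right) + \left(10070 + 12983\right)\right)} = \frac{10285364}{343 \left(-8049 + 23053\right)} = \frac{10285364}{343 \cdot 15004} = \frac{10285364}{343} \cdot \frac{1}{15004} = \frac{2571341}{1286593}$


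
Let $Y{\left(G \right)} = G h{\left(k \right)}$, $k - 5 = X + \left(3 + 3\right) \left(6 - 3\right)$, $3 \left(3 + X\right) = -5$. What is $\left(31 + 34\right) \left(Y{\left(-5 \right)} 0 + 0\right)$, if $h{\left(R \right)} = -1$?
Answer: $0$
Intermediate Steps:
$X = - \frac{14}{3}$ ($X = -3 + \frac{1}{3} \left(-5\right) = -3 - \frac{5}{3} = - \frac{14}{3} \approx -4.6667$)
$k = \frac{55}{3}$ ($k = 5 - \left(\frac{14}{3} - \left(3 + 3\right) \left(6 - 3\right)\right) = 5 + \left(- \frac{14}{3} + 6 \cdot 3\right) = 5 + \left(- \frac{14}{3} + 18\right) = 5 + \frac{40}{3} = \frac{55}{3} \approx 18.333$)
$Y{\left(G \right)} = - G$ ($Y{\left(G \right)} = G \left(-1\right) = - G$)
$\left(31 + 34\right) \left(Y{\left(-5 \right)} 0 + 0\right) = \left(31 + 34\right) \left(\left(-1\right) \left(-5\right) 0 + 0\right) = 65 \left(5 \cdot 0 + 0\right) = 65 \left(0 + 0\right) = 65 \cdot 0 = 0$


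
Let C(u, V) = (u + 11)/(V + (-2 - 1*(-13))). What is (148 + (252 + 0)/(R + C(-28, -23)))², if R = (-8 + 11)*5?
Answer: 1035552400/38809 ≈ 26683.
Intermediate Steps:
R = 15 (R = 3*5 = 15)
C(u, V) = (11 + u)/(11 + V) (C(u, V) = (11 + u)/(V + (-2 + 13)) = (11 + u)/(V + 11) = (11 + u)/(11 + V))
(148 + (252 + 0)/(R + C(-28, -23)))² = (148 + (252 + 0)/(15 + (11 - 28)/(11 - 23)))² = (148 + 252/(15 - 17/(-12)))² = (148 + 252/(15 - 1/12*(-17)))² = (148 + 252/(15 + 17/12))² = (148 + 252/(197/12))² = (148 + 252*(12/197))² = (148 + 3024/197)² = (32180/197)² = 1035552400/38809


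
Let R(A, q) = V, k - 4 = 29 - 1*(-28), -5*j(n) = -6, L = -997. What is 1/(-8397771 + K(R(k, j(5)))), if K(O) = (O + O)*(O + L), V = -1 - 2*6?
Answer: -1/8371511 ≈ -1.1945e-7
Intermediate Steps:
j(n) = 6/5 (j(n) = -⅕*(-6) = 6/5)
V = -13 (V = -1 - 12 = -13)
k = 61 (k = 4 + (29 - 1*(-28)) = 4 + (29 + 28) = 4 + 57 = 61)
R(A, q) = -13
K(O) = 2*O*(-997 + O) (K(O) = (O + O)*(O - 997) = (2*O)*(-997 + O) = 2*O*(-997 + O))
1/(-8397771 + K(R(k, j(5)))) = 1/(-8397771 + 2*(-13)*(-997 - 13)) = 1/(-8397771 + 2*(-13)*(-1010)) = 1/(-8397771 + 26260) = 1/(-8371511) = -1/8371511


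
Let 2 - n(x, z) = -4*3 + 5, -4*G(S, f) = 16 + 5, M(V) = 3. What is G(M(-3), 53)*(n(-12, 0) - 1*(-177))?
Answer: -1953/2 ≈ -976.50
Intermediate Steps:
G(S, f) = -21/4 (G(S, f) = -(16 + 5)/4 = -¼*21 = -21/4)
n(x, z) = 9 (n(x, z) = 2 - (-4*3 + 5) = 2 - (-12 + 5) = 2 - 1*(-7) = 2 + 7 = 9)
G(M(-3), 53)*(n(-12, 0) - 1*(-177)) = -21*(9 - 1*(-177))/4 = -21*(9 + 177)/4 = -21/4*186 = -1953/2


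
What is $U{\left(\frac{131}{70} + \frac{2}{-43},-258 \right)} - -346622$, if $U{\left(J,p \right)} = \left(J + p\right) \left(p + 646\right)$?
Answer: $\frac{372075232}{1505} \approx 2.4723 \cdot 10^{5}$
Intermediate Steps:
$U{\left(J,p \right)} = \left(646 + p\right) \left(J + p\right)$ ($U{\left(J,p \right)} = \left(J + p\right) \left(646 + p\right) = \left(646 + p\right) \left(J + p\right)$)
$U{\left(\frac{131}{70} + \frac{2}{-43},-258 \right)} - -346622 = \left(\left(-258\right)^{2} + 646 \left(\frac{131}{70} + \frac{2}{-43}\right) + 646 \left(-258\right) + \left(\frac{131}{70} + \frac{2}{-43}\right) \left(-258\right)\right) - -346622 = \left(66564 + 646 \left(131 \cdot \frac{1}{70} + 2 \left(- \frac{1}{43}\right)\right) - 166668 + \left(131 \cdot \frac{1}{70} + 2 \left(- \frac{1}{43}\right)\right) \left(-258\right)\right) + 346622 = \left(66564 + 646 \left(\frac{131}{70} - \frac{2}{43}\right) - 166668 + \left(\frac{131}{70} - \frac{2}{43}\right) \left(-258\right)\right) + 346622 = \left(66564 + 646 \cdot \frac{5493}{3010} - 166668 + \frac{5493}{3010} \left(-258\right)\right) + 346622 = \left(66564 + \frac{1774239}{1505} - 166668 - \frac{16479}{35}\right) + 346622 = - \frac{149590878}{1505} + 346622 = \frac{372075232}{1505}$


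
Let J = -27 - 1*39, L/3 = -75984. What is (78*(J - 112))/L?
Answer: 1157/18996 ≈ 0.060908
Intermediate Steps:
L = -227952 (L = 3*(-75984) = -227952)
J = -66 (J = -27 - 39 = -66)
(78*(J - 112))/L = (78*(-66 - 112))/(-227952) = (78*(-178))*(-1/227952) = -13884*(-1/227952) = 1157/18996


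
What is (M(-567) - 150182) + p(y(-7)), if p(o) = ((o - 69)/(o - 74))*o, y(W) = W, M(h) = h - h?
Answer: -12165274/81 ≈ -1.5019e+5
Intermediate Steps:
M(h) = 0
p(o) = o*(-69 + o)/(-74 + o) (p(o) = ((-69 + o)/(-74 + o))*o = o*(-69 + o)/(-74 + o))
(M(-567) - 150182) + p(y(-7)) = (0 - 150182) - 7*(-69 - 7)/(-74 - 7) = -150182 - 7*(-76)/(-81) = -150182 - 7*(-1/81)*(-76) = -150182 - 532/81 = -12165274/81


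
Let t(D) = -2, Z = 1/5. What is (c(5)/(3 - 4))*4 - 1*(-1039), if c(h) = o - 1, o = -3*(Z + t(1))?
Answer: 5107/5 ≈ 1021.4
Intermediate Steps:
Z = ⅕ ≈ 0.20000
o = 27/5 (o = -3*(⅕ - 2) = -3*(-9/5) = 27/5 ≈ 5.4000)
c(h) = 22/5 (c(h) = 27/5 - 1 = 22/5)
(c(5)/(3 - 4))*4 - 1*(-1039) = (22/(5*(3 - 4)))*4 - 1*(-1039) = ((22/5)/(-1))*4 + 1039 = ((22/5)*(-1))*4 + 1039 = -22/5*4 + 1039 = -88/5 + 1039 = 5107/5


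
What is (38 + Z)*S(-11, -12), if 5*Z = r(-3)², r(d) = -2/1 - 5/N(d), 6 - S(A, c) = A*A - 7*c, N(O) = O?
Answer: -340489/45 ≈ -7566.4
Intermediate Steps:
S(A, c) = 6 - A² + 7*c (S(A, c) = 6 - (A*A - 7*c) = 6 - (A² - 7*c) = 6 + (-A² + 7*c) = 6 - A² + 7*c)
r(d) = -2 - 5/d (r(d) = -2/1 - 5/d = -2*1 - 5/d = -2 - 5/d)
Z = 1/45 (Z = (-2 - 5/(-3))²/5 = (-2 - 5*(-⅓))²/5 = (-2 + 5/3)²/5 = (-⅓)²/5 = (⅕)*(⅑) = 1/45 ≈ 0.022222)
(38 + Z)*S(-11, -12) = (38 + 1/45)*(6 - 1*(-11)² + 7*(-12)) = 1711*(6 - 1*121 - 84)/45 = 1711*(6 - 121 - 84)/45 = (1711/45)*(-199) = -340489/45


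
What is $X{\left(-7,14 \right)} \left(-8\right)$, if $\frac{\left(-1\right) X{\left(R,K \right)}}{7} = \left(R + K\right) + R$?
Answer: $0$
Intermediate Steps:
$X{\left(R,K \right)} = - 14 R - 7 K$ ($X{\left(R,K \right)} = - 7 \left(\left(R + K\right) + R\right) = - 7 \left(\left(K + R\right) + R\right) = - 7 \left(K + 2 R\right) = - 14 R - 7 K$)
$X{\left(-7,14 \right)} \left(-8\right) = \left(\left(-14\right) \left(-7\right) - 98\right) \left(-8\right) = \left(98 - 98\right) \left(-8\right) = 0 \left(-8\right) = 0$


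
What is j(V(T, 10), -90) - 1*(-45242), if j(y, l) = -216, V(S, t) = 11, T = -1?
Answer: 45026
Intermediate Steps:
j(V(T, 10), -90) - 1*(-45242) = -216 - 1*(-45242) = -216 + 45242 = 45026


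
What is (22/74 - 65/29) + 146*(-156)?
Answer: -24440734/1073 ≈ -22778.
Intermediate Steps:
(22/74 - 65/29) + 146*(-156) = (22*(1/74) - 65*1/29) - 22776 = (11/37 - 65/29) - 22776 = -2086/1073 - 22776 = -24440734/1073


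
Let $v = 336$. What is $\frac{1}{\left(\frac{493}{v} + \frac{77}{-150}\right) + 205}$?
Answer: $\frac{2800}{576671} \approx 0.0048555$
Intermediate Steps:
$\frac{1}{\left(\frac{493}{v} + \frac{77}{-150}\right) + 205} = \frac{1}{\left(\frac{493}{336} + \frac{77}{-150}\right) + 205} = \frac{1}{\left(493 \cdot \frac{1}{336} + 77 \left(- \frac{1}{150}\right)\right) + 205} = \frac{1}{\left(\frac{493}{336} - \frac{77}{150}\right) + 205} = \frac{1}{\frac{2671}{2800} + 205} = \frac{1}{\frac{576671}{2800}} = \frac{2800}{576671}$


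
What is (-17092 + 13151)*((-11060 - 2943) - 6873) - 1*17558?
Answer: 82254758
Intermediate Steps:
(-17092 + 13151)*((-11060 - 2943) - 6873) - 1*17558 = -3941*(-14003 - 6873) - 17558 = -3941*(-20876) - 17558 = 82272316 - 17558 = 82254758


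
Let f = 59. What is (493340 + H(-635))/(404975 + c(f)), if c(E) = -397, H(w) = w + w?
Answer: 246035/202289 ≈ 1.2163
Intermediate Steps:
H(w) = 2*w
(493340 + H(-635))/(404975 + c(f)) = (493340 + 2*(-635))/(404975 - 397) = (493340 - 1270)/404578 = 492070*(1/404578) = 246035/202289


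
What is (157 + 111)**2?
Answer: 71824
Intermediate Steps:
(157 + 111)**2 = 268**2 = 71824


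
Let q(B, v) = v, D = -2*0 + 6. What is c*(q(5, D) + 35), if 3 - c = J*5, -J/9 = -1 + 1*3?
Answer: 3813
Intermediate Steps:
J = -18 (J = -9*(-1 + 1*3) = -9*(-1 + 3) = -9*2 = -18)
D = 6 (D = 0 + 6 = 6)
c = 93 (c = 3 - (-18)*5 = 3 - 1*(-90) = 3 + 90 = 93)
c*(q(5, D) + 35) = 93*(6 + 35) = 93*41 = 3813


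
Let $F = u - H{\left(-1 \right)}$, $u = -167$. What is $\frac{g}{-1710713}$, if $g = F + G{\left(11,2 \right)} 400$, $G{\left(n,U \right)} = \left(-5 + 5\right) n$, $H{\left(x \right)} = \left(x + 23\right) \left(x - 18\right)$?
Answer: $- \frac{251}{1710713} \approx -0.00014672$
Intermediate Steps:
$H{\left(x \right)} = \left(-18 + x\right) \left(23 + x\right)$ ($H{\left(x \right)} = \left(23 + x\right) \left(-18 + x\right) = \left(-18 + x\right) \left(23 + x\right)$)
$G{\left(n,U \right)} = 0$ ($G{\left(n,U \right)} = 0 n = 0$)
$F = 251$ ($F = -167 - \left(-414 + \left(-1\right)^{2} + 5 \left(-1\right)\right) = -167 - \left(-414 + 1 - 5\right) = -167 - -418 = -167 + 418 = 251$)
$g = 251$ ($g = 251 + 0 \cdot 400 = 251 + 0 = 251$)
$\frac{g}{-1710713} = \frac{251}{-1710713} = 251 \left(- \frac{1}{1710713}\right) = - \frac{251}{1710713}$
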